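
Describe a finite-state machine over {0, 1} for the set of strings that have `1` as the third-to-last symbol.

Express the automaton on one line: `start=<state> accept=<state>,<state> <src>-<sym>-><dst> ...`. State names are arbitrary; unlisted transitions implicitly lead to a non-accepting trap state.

A DFA must remember the last 3 symbols (since which symbol is third-to-last isn't known until the input ends). Use one state per possible window of the last ≤3 symbols; accept from those whose window starts with `1`.
15 states suffice.
       0  1 
>  A   B  C 
   B   D  E 
   C   F  G 
   D   H  I 
   E   J  K 
   F   L  M 
   G   N  O 
   H   H  I 
   I   J  K 
   J   L  M 
   K   N  O 
 * L   H  I 
 * M   J  K 
 * N   L  M 
 * O   N  O 
(> = start, * = accepting)

start=A accept=L,M,N,O A-0->B A-1->C B-0->D B-1->E C-0->F C-1->G D-0->H D-1->I E-0->J E-1->K F-0->L F-1->M G-0->N G-1->O H-0->H H-1->I I-0->J I-1->K J-0->L J-1->M K-0->N K-1->O L-0->H L-1->I M-0->J M-1->K N-0->L N-1->M O-0->N O-1->O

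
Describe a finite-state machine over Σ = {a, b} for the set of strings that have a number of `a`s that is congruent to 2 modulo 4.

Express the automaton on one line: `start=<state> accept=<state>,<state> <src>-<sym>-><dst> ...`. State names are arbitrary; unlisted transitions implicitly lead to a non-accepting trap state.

start=q0 accept=q2 q0-a->q1 q0-b->q0 q1-a->q2 q1-b->q1 q2-a->q3 q2-b->q2 q3-a->q0 q3-b->q3

Keep the running count of `a`s modulo 4: each `a` advances along the cycle q0 → q1 → q2 → q3 → q0 while other symbols loop. Accept at q2.
With 4 states:
        a   b  
>  q0   q1  q0 
   q1   q2  q1 
 * q2   q3  q2 
   q3   q0  q3 
(> = start, * = accepting)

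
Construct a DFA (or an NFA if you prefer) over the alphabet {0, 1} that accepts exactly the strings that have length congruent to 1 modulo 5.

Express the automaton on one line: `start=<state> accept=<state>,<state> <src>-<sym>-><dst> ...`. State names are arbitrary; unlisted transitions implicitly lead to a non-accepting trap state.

start=s0 accept=s1 s0-0->s1 s0-1->s1 s1-0->s2 s1-1->s2 s2-0->s3 s2-1->s3 s3-0->s4 s3-1->s4 s4-0->s0 s4-1->s0

Count input length modulo 5: every symbol advances one step around the cycle s0 → s1 → s2 → s3 → s4 → s0. Accept at s1.
5 states suffice.
        0   1  
>  s0   s1  s1 
 * s1   s2  s2 
   s2   s3  s3 
   s3   s4  s4 
   s4   s0  s0 
(> = start, * = accepting)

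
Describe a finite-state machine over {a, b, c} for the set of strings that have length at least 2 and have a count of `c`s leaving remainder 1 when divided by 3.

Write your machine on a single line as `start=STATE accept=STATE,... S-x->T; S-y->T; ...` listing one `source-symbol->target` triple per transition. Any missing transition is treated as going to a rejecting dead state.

start=q0; accept=q3; q0-a->q1; q0-b->q1; q0-c->q2; q1-a->q1; q1-b->q1; q1-c->q3; q2-a->q3; q2-b->q3; q2-c->q4; q3-a->q3; q3-b->q3; q3-c->q4; q4-a->q4; q4-b->q4; q4-c->q1

Handle the two conditions separately and then intersect. One (4 states) tracks the input length, saturating at 3; the other (3 states) tracks the count of `c`s modulo 3. Each combined state is a pair, one component from each; accept when both components accept. Equivalent product states are then merged.
        a   b   c  
>  q0   q1  q1  q2 
   q1   q1  q1  q3 
   q2   q3  q3  q4 
 * q3   q3  q3  q4 
   q4   q4  q4  q1 
(> = start, * = accepting)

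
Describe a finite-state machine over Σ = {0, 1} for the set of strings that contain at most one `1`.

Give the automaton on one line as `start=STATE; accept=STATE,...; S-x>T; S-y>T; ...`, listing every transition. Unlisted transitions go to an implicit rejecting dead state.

start=q0; accept=q0,q1; q0-0>q0; q0-1>q1; q1-0>q1; q1-1>q2; q2-0>q2; q2-1>q2

Only the number of `1`s matters, and only up to 2. Make a chain q0 → q1 → q2 advanced by each `1` (with q2 absorbing); every other symbol self-loops. The accepting set is {q0, q1}.
With 3 states:
        0   1  
>* q0   q0  q1 
 * q1   q1  q2 
   q2   q2  q2 
(> = start, * = accepting)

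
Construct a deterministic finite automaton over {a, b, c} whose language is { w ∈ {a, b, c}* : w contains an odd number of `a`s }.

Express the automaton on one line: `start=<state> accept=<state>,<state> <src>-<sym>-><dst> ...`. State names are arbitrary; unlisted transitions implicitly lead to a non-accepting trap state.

start=q0 accept=q1 q0-a->q1 q0-b->q0 q0-c->q0 q1-a->q0 q1-b->q1 q1-c->q1

Keep the running count of `a`s modulo 2: each `a` advances along the cycle q0 → q1 → q0 while other symbols loop. Accept at q1.
With 2 states:
        a   b   c  
>  q0   q1  q0  q0 
 * q1   q0  q1  q1 
(> = start, * = accepting)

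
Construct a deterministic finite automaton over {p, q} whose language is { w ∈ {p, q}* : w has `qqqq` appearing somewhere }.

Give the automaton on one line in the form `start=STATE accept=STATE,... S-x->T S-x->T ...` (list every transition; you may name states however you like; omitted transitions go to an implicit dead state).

start=s0 accept=s4 s0-p->s0 s0-q->s1 s1-p->s0 s1-q->s2 s2-p->s0 s2-q->s3 s3-p->s0 s3-q->s4 s4-p->s4 s4-q->s4

Track how much of `qqqq` has been matched so far: state s0 is no progress, s4 is the absorbing accept state reached once `qqqq` has occurred. Intermediate states record partial matches; on a mismatch, fall back to the longest reusable overlap.
A 5-state machine:
        p   q  
>  s0   s0  s1 
   s1   s0  s2 
   s2   s0  s3 
   s3   s0  s4 
 * s4   s4  s4 
(> = start, * = accepting)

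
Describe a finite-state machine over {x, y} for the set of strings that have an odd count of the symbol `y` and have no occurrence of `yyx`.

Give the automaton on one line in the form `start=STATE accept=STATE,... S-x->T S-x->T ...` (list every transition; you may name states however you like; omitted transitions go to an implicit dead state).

Build one automaton per condition and run them in lockstep. The first has 2 states tracking the count of `y`s modulo 2; the second has 4 states tracking partial matches of the forbidden pattern `yyx`. A product state is a pair (one from each), accepting exactly when both do. Minimizing collapses redundant product states.
       x  y 
>  A   A  B 
 * B   C  D 
 * C   C  E 
   D   F  G 
   E   A  G 
   F   F  F 
 * G   F  D 
(> = start, * = accepting)

start=A accept=B,C,G A-x->A A-y->B B-x->C B-y->D C-x->C C-y->E D-x->F D-y->G E-x->A E-y->G F-x->F F-y->F G-x->F G-y->D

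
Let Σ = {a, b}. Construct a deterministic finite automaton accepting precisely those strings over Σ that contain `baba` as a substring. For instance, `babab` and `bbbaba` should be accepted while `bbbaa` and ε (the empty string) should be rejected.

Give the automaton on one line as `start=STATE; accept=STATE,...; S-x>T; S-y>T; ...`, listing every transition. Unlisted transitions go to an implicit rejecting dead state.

Track how much of `baba` has been matched so far: state q0 is no progress, q4 is the absorbing accept state reached once `baba` has occurred. Intermediate states record partial matches; on a mismatch, fall back to the longest reusable overlap.
        a   b  
>  q0   q0  q1 
   q1   q2  q1 
   q2   q0  q3 
   q3   q4  q1 
 * q4   q4  q4 
(> = start, * = accepting)

start=q0; accept=q4; q0-a>q0; q0-b>q1; q1-a>q2; q1-b>q1; q2-a>q0; q2-b>q3; q3-a>q4; q3-b>q1; q4-a>q4; q4-b>q4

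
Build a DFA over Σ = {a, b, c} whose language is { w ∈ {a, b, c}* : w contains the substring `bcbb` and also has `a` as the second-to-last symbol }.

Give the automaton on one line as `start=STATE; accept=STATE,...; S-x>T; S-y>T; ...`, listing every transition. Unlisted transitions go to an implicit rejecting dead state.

start=q0; accept=q6,q7; q0-a>q0; q0-b>q1; q0-c>q0; q1-a>q0; q1-b>q1; q1-c>q2; q2-a>q0; q2-b>q3; q2-c>q0; q3-a>q0; q3-b>q4; q3-c>q2; q4-a>q5; q4-b>q4; q4-c>q4; q5-a>q6; q5-b>q7; q5-c>q7; q6-a>q6; q6-b>q7; q6-c>q7; q7-a>q5; q7-b>q4; q7-c>q4

Build one automaton per condition and run them in lockstep. One (5 states) tracks whether and how much of `bcbb` has been seen; the other (13 states) tracks the last 2 symbols read. Each combined state is a pair, one component from each; accept when both components accept. Minimizing collapses redundant product states.
An 8-state machine:
        a   b   c  
>  q0   q0  q1  q0 
   q1   q0  q1  q2 
   q2   q0  q3  q0 
   q3   q0  q4  q2 
   q4   q5  q4  q4 
   q5   q6  q7  q7 
 * q6   q6  q7  q7 
 * q7   q5  q4  q4 
(> = start, * = accepting)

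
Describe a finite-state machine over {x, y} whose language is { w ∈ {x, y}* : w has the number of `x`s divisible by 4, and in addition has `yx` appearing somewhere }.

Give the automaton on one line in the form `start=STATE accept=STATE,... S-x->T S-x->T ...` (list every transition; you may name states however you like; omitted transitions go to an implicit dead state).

start=s0 accept=s11 s0-x->s1 s0-y->s2 s1-x->s3 s1-y->s4 s2-x->s5 s2-y->s2 s3-x->s6 s3-y->s7 s4-x->s8 s4-y->s4 s5-x->s8 s5-y->s5 s6-x->s0 s6-y->s9 s7-x->s10 s7-y->s7 s8-x->s10 s8-y->s8 s9-x->s11 s9-y->s9 s10-x->s11 s10-y->s10 s11-x->s5 s11-y->s11

Run two small machines in parallel and take their product. The first has 4 states tracking the count of `x`s modulo 4; the second has 3 states tracking whether and how much of `yx` has been seen. A product state is a pair (one from each), accepting exactly when both do.
A 12-state machine:
          x    y  
>  s0     s1   s2 
   s1     s3   s4 
   s2     s5   s2 
   s3     s6   s7 
   s4     s8   s4 
   s5     s8   s5 
   s6     s0   s9 
   s7    s10   s7 
   s8    s10   s8 
   s9    s11   s9 
   s10   s11  s10 
 * s11    s5  s11 
(> = start, * = accepting)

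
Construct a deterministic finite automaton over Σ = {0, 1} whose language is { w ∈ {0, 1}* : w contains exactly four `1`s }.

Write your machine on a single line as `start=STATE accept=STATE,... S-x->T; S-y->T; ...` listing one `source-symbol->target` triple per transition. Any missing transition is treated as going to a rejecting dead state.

start=q0; accept=q4; q0-0->q0; q0-1->q1; q1-0->q1; q1-1->q2; q2-0->q2; q2-1->q3; q3-0->q3; q3-1->q4; q4-0->q4; q4-1->q5; q5-0->q5; q5-1->q5

Only the number of `1`s matters, and only up to 5. Make a chain q0 → q1 → q2 → q3 → q4 → q5 advanced by each `1` (with q5 absorbing); every other symbol self-loops. The accepting set is {q4}.
With 6 states:
        0   1  
>  q0   q0  q1 
   q1   q1  q2 
   q2   q2  q3 
   q3   q3  q4 
 * q4   q4  q5 
   q5   q5  q5 
(> = start, * = accepting)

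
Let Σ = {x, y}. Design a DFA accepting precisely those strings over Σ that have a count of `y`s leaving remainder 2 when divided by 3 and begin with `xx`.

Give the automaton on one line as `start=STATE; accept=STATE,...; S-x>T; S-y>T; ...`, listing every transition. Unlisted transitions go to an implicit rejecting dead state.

Build one automaton per condition and run them in lockstep. One (3 states) tracks the count of `y`s modulo 3; the other (4 states) tracks whether the input so far still matches the prefix `xx`. Each combined state is a pair, one component from each; accept when both components accept. Equivalent product states are then merged.
A 6-state machine:
        x   y  
>  s0   s1  s2 
   s1   s3  s2 
   s2   s2  s2 
   s3   s3  s4 
   s4   s4  s5 
 * s5   s5  s3 
(> = start, * = accepting)

start=s0; accept=s5; s0-x>s1; s0-y>s2; s1-x>s3; s1-y>s2; s2-x>s2; s2-y>s2; s3-x>s3; s3-y>s4; s4-x>s4; s4-y>s5; s5-x>s5; s5-y>s3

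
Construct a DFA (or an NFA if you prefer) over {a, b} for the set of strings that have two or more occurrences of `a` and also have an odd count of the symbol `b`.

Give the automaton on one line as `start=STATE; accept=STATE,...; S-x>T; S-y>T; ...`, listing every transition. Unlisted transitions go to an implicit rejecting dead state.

Build one automaton per condition and run them in lockstep. One (4 states) tracks the count of `a`s, saturating at 3; the other (2 states) tracks the count of `b`s modulo 2. Each combined state is a pair, one component from each; accept when both components accept.
8 states suffice.
        a   b  
>  q0   q1  q2 
   q1   q3  q4 
   q2   q4  q0 
   q3   q5  q6 
   q4   q6  q1 
   q5   q5  q7 
 * q6   q7  q3 
 * q7   q7  q5 
(> = start, * = accepting)

start=q0; accept=q6,q7; q0-a>q1; q0-b>q2; q1-a>q3; q1-b>q4; q2-a>q4; q2-b>q0; q3-a>q5; q3-b>q6; q4-a>q6; q4-b>q1; q5-a>q5; q5-b>q7; q6-a>q7; q6-b>q3; q7-a>q7; q7-b>q5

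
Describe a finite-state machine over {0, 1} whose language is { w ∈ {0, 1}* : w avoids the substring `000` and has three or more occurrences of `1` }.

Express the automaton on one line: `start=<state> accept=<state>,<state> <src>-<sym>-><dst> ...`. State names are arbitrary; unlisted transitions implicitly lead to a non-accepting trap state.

Handle the two conditions separately and then intersect. One (4 states) tracks partial matches of the forbidden pattern `000`; the other (5 states) tracks the count of `1`s, saturating at 4. Each combined state is a pair, one component from each; accept when both components accept.
With 20 states:
          0    1  
>  S0     S1   S2 
   S1     S3   S2 
   S2     S4   S5 
   S3     S6   S2 
   S4     S7   S5 
   S5     S8   S9 
   S6     S6  S10 
   S7    S10   S5 
   S8    S11   S9 
 * S9    S12  S13 
   S10   S10  S14 
   S11   S14   S9 
 * S12   S15  S13 
 * S13   S16  S13 
   S14   S14  S17 
 * S15   S17  S13 
 * S16   S18  S13 
   S17   S17  S19 
 * S18   S19  S13 
   S19   S19  S19 
(> = start, * = accepting)

start=S0 accept=S9,S12,S13,S15,S16,S18 S0-0->S1 S0-1->S2 S1-0->S3 S1-1->S2 S2-0->S4 S2-1->S5 S3-0->S6 S3-1->S2 S4-0->S7 S4-1->S5 S5-0->S8 S5-1->S9 S6-0->S6 S6-1->S10 S7-0->S10 S7-1->S5 S8-0->S11 S8-1->S9 S9-0->S12 S9-1->S13 S10-0->S10 S10-1->S14 S11-0->S14 S11-1->S9 S12-0->S15 S12-1->S13 S13-0->S16 S13-1->S13 S14-0->S14 S14-1->S17 S15-0->S17 S15-1->S13 S16-0->S18 S16-1->S13 S17-0->S17 S17-1->S19 S18-0->S19 S18-1->S13 S19-0->S19 S19-1->S19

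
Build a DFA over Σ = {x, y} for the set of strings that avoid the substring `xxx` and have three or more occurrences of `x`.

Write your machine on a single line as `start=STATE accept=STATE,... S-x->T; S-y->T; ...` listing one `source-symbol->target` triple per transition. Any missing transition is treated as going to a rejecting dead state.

start=q0; accept=q7,q8,q9; q0-x->q1; q0-y->q0; q1-x->q2; q1-y->q3; q2-x->q4; q2-y->q5; q3-x->q6; q3-y->q3; q4-x->q4; q4-y->q4; q5-x->q7; q5-y->q5; q6-x->q8; q6-y->q5; q7-x->q8; q7-y->q9; q8-x->q4; q8-y->q9; q9-x->q7; q9-y->q9

Handle the two conditions separately and then intersect. One (4 states) tracks partial matches of the forbidden pattern `xxx`; the other (5 states) tracks the count of `x`s, saturating at 4. Each combined state is a pair, one component from each; accept when both components accept. After merging equivalent states the machine shrinks.
        x   y  
>  q0   q1  q0 
   q1   q2  q3 
   q2   q4  q5 
   q3   q6  q3 
   q4   q4  q4 
   q5   q7  q5 
   q6   q8  q5 
 * q7   q8  q9 
 * q8   q4  q9 
 * q9   q7  q9 
(> = start, * = accepting)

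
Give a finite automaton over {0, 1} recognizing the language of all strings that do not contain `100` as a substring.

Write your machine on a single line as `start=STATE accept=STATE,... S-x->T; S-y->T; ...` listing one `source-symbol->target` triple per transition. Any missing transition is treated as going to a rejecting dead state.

Track partial matches of the forbidden pattern `100`. State s3 is a dead state reached once `100` has occurred; every other state accepts. s0 means no part of `100` is currently matched.
With 4 states:
        0   1  
>* s0   s0  s1 
 * s1   s2  s1 
 * s2   s3  s1 
   s3   s3  s3 
(> = start, * = accepting)

start=s0; accept=s0,s1,s2; s0-0->s0; s0-1->s1; s1-0->s2; s1-1->s1; s2-0->s3; s2-1->s1; s3-0->s3; s3-1->s3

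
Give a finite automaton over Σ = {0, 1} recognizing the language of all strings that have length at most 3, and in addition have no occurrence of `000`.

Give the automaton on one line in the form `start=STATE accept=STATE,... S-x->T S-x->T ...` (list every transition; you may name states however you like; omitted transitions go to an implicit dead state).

Handle the two conditions separately and then intersect. The first has 5 states tracking the input length, saturating at 4; the second has 4 states tracking partial matches of the forbidden pattern `000`. A product state is a pair (one from each), accepting exactly when both do. Equivalent product states are then merged.
A 7-state machine:
        0   1  
>* s0   s1  s2 
 * s1   s3  s4 
 * s2   s4  s4 
 * s3   s5  s6 
 * s4   s6  s6 
   s5   s5  s5 
 * s6   s5  s5 
(> = start, * = accepting)

start=s0 accept=s0,s1,s2,s3,s4,s6 s0-0->s1 s0-1->s2 s1-0->s3 s1-1->s4 s2-0->s4 s2-1->s4 s3-0->s5 s3-1->s6 s4-0->s6 s4-1->s6 s5-0->s5 s5-1->s5 s6-0->s5 s6-1->s5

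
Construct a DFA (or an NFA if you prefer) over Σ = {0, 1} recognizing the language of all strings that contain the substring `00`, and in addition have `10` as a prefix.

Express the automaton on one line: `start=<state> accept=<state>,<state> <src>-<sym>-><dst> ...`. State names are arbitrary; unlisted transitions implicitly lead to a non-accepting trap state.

start=A accept=E A-0->B A-1->C B-0->B B-1->B C-0->D C-1->B D-0->E D-1->F E-0->E E-1->E F-0->D F-1->F

Run two small machines in parallel and take their product. One (3 states) tracks whether and how much of `00` has been seen; the other (4 states) tracks whether the input so far still matches the prefix `10`. Each combined state is a pair, one component from each; accept when both components accept. After merging equivalent states the machine shrinks.
A 6-state machine:
       0  1 
>  A   B  C 
   B   B  B 
   C   D  B 
   D   E  F 
 * E   E  E 
   F   D  F 
(> = start, * = accepting)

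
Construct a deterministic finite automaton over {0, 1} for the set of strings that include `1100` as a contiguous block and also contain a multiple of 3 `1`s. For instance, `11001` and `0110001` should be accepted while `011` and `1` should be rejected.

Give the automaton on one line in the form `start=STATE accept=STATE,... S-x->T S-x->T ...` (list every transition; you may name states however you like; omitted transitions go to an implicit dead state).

start=q0 accept=q12 q0-0->q0 q0-1->q1 q1-0->q2 q1-1->q3 q2-0->q2 q2-1->q4 q3-0->q5 q3-1->q6 q4-0->q7 q4-1->q6 q5-0->q8 q5-1->q9 q6-0->q10 q6-1->q11 q7-0->q7 q7-1->q9 q8-0->q8 q8-1->q12 q9-0->q0 q9-1->q11 q10-0->q12 q10-1->q1 q11-0->q13 q11-1->q3 q12-0->q12 q12-1->q14 q13-0->q14 q13-1->q4 q14-0->q14 q14-1->q8

Build one automaton per condition and run them in lockstep. One (5 states) tracks whether and how much of `1100` has been seen; the other (3 states) tracks the count of `1`s modulo 3. Each combined state is a pair, one component from each; accept when both components accept.
15 states suffice.
          0    1  
>  q0     q0   q1 
   q1     q2   q3 
   q2     q2   q4 
   q3     q5   q6 
   q4     q7   q6 
   q5     q8   q9 
   q6    q10  q11 
   q7     q7   q9 
   q8     q8  q12 
   q9     q0  q11 
   q10   q12   q1 
   q11   q13   q3 
 * q12   q12  q14 
   q13   q14   q4 
   q14   q14   q8 
(> = start, * = accepting)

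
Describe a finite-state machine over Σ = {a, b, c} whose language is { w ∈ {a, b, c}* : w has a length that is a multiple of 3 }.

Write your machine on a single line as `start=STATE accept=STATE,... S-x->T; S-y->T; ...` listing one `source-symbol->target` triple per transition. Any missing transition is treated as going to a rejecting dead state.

start=q0; accept=q0; q0-a->q1; q0-b->q1; q0-c->q1; q1-a->q2; q1-b->q2; q1-c->q2; q2-a->q0; q2-b->q0; q2-c->q0

Only the length mod 3 matters, so use a 3-cycle: from any state, every input symbol moves to the next state, wrapping q2 back to q0. Mark q0 accepting.
3 states suffice.
        a   b   c  
>* q0   q1  q1  q1 
   q1   q2  q2  q2 
   q2   q0  q0  q0 
(> = start, * = accepting)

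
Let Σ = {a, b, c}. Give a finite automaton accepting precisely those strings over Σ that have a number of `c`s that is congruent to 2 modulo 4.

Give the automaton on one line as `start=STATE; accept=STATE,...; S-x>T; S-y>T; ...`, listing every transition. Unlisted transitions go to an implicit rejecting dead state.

start=q0; accept=q2; q0-a>q0; q0-b>q0; q0-c>q1; q1-a>q1; q1-b>q1; q1-c>q2; q2-a>q2; q2-b>q2; q2-c>q3; q3-a>q3; q3-b>q3; q3-c>q0

The only thing that matters is how many `c`s have appeared, reduced mod 4. Use one state per residue: q0 for 0, …, q3 for 3. Reading `c` moves to the next residue; anything else stays put. q2 is accepting.
4 states suffice.
        a   b   c  
>  q0   q0  q0  q1 
   q1   q1  q1  q2 
 * q2   q2  q2  q3 
   q3   q3  q3  q0 
(> = start, * = accepting)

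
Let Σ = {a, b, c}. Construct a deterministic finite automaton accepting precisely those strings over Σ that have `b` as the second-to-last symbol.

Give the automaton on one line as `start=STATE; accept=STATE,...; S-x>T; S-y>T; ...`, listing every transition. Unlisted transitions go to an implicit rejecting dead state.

Because acceptance depends on a position counted from the end, the machine has to buffer the most recent 2 symbols. Make each state the string of the last up-to-2 symbols read; on input `x` shift the window left and append `x`. Accept when the buffered window has length 2 and begins with `b`.
          a    b    c  
>  q0     q1   q2   q3 
   q1     q4   q5   q6 
   q2     q7   q8   q9 
   q3    q10  q11  q12 
   q4     q4   q5   q6 
   q5     q7   q8   q9 
   q6    q10  q11  q12 
 * q7     q4   q5   q6 
 * q8     q7   q8   q9 
 * q9    q10  q11  q12 
   q10    q4   q5   q6 
   q11    q7   q8   q9 
   q12   q10  q11  q12 
(> = start, * = accepting)

start=q0; accept=q7,q8,q9; q0-a>q1; q0-b>q2; q0-c>q3; q1-a>q4; q1-b>q5; q1-c>q6; q2-a>q7; q2-b>q8; q2-c>q9; q3-a>q10; q3-b>q11; q3-c>q12; q4-a>q4; q4-b>q5; q4-c>q6; q5-a>q7; q5-b>q8; q5-c>q9; q6-a>q10; q6-b>q11; q6-c>q12; q7-a>q4; q7-b>q5; q7-c>q6; q8-a>q7; q8-b>q8; q8-c>q9; q9-a>q10; q9-b>q11; q9-c>q12; q10-a>q4; q10-b>q5; q10-c>q6; q11-a>q7; q11-b>q8; q11-c>q9; q12-a>q10; q12-b>q11; q12-c>q12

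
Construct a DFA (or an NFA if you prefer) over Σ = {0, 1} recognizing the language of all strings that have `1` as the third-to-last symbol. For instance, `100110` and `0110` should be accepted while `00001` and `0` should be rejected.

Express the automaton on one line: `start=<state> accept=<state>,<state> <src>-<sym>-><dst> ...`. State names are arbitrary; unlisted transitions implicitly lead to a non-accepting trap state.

A DFA must remember the last 3 symbols (since which symbol is third-to-last isn't known until the input ends). Use one state per possible window of the last ≤3 symbols; accept from those whose window starts with `1`.
15 states suffice.
       0  1 
>  A   B  C 
   B   D  E 
   C   F  G 
   D   H  I 
   E   J  K 
   F   L  M 
   G   N  O 
   H   H  I 
   I   J  K 
   J   L  M 
   K   N  O 
 * L   H  I 
 * M   J  K 
 * N   L  M 
 * O   N  O 
(> = start, * = accepting)

start=A accept=L,M,N,O A-0->B A-1->C B-0->D B-1->E C-0->F C-1->G D-0->H D-1->I E-0->J E-1->K F-0->L F-1->M G-0->N G-1->O H-0->H H-1->I I-0->J I-1->K J-0->L J-1->M K-0->N K-1->O L-0->H L-1->I M-0->J M-1->K N-0->L N-1->M O-0->N O-1->O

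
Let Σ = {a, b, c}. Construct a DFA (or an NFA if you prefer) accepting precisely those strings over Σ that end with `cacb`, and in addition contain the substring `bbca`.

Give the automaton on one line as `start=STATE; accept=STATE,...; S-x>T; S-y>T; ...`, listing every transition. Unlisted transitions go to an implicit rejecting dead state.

Handle the two conditions separately and then intersect. One (5 states) tracks how much of the suffix `cacb` has currently been matched; the other (5 states) tracks whether and how much of `bbca` has been seen. Each combined state is a pair, one component from each; accept when both components accept.
13 states suffice.
          a    b    c  
>  S0     S0   S1   S2 
   S1     S0   S3   S2 
   S2     S4   S1   S2 
   S3     S0   S3   S5 
   S4     S0   S1   S6 
   S5     S7   S1   S2 
   S6     S4   S8   S2 
   S7     S9   S9  S10 
   S8     S0   S3   S2 
   S9     S9   S9  S11 
   S10    S7  S12  S11 
   S11    S7   S9  S11 
 * S12    S9   S9  S11 
(> = start, * = accepting)

start=S0; accept=S12; S0-a>S0; S0-b>S1; S0-c>S2; S1-a>S0; S1-b>S3; S1-c>S2; S2-a>S4; S2-b>S1; S2-c>S2; S3-a>S0; S3-b>S3; S3-c>S5; S4-a>S0; S4-b>S1; S4-c>S6; S5-a>S7; S5-b>S1; S5-c>S2; S6-a>S4; S6-b>S8; S6-c>S2; S7-a>S9; S7-b>S9; S7-c>S10; S8-a>S0; S8-b>S3; S8-c>S2; S9-a>S9; S9-b>S9; S9-c>S11; S10-a>S7; S10-b>S12; S10-c>S11; S11-a>S7; S11-b>S9; S11-c>S11; S12-a>S9; S12-b>S9; S12-c>S11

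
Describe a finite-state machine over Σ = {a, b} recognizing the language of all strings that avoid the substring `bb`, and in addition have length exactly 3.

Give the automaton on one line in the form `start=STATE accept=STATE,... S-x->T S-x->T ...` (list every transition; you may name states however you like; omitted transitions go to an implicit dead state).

start=q0 accept=q6 q0-a->q1 q0-b->q2 q1-a->q3 q1-b->q4 q2-a->q3 q2-b->q5 q3-a->q6 q3-b->q6 q4-a->q6 q4-b->q5 q5-a->q5 q5-b->q5 q6-a->q5 q6-b->q5

Handle the two conditions separately and then intersect. The first has 3 states tracking partial matches of the forbidden pattern `bb`; the second has 5 states tracking the input length, saturating at 4. A product state is a pair (one from each), accepting exactly when both do. After merging equivalent states the machine shrinks.
With 7 states:
        a   b  
>  q0   q1  q2 
   q1   q3  q4 
   q2   q3  q5 
   q3   q6  q6 
   q4   q6  q5 
   q5   q5  q5 
 * q6   q5  q5 
(> = start, * = accepting)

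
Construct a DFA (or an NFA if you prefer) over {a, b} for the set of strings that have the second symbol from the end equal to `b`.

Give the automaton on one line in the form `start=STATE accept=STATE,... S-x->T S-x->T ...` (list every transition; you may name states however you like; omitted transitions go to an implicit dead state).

start=s0 accept=s5,s6 s0-a->s1 s0-b->s2 s1-a->s3 s1-b->s4 s2-a->s5 s2-b->s6 s3-a->s3 s3-b->s4 s4-a->s5 s4-b->s6 s5-a->s3 s5-b->s4 s6-a->s5 s6-b->s6

Because acceptance depends on a position counted from the end, the machine has to buffer the most recent 2 symbols. Make each state the string of the last up-to-2 symbols read; on input `x` shift the window left and append `x`. Accept when the buffered window has length 2 and begins with `b`.
        a   b  
>  s0   s1  s2 
   s1   s3  s4 
   s2   s5  s6 
   s3   s3  s4 
   s4   s5  s6 
 * s5   s3  s4 
 * s6   s5  s6 
(> = start, * = accepting)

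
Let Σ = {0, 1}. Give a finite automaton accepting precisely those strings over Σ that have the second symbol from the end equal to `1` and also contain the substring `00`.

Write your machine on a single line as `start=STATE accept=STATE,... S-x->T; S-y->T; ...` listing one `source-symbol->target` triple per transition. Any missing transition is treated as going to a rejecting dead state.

start=s0; accept=s8,s9; s0-0->s1; s0-1->s2; s1-0->s3; s1-1->s4; s2-0->s5; s2-1->s6; s3-0->s3; s3-1->s7; s4-0->s5; s4-1->s6; s5-0->s3; s5-1->s4; s6-0->s5; s6-1->s6; s7-0->s8; s7-1->s9; s8-0->s3; s8-1->s7; s9-0->s8; s9-1->s9

Run two small machines in parallel and take their product. One (7 states) tracks the last 2 symbols read; the other (3 states) tracks whether and how much of `00` has been seen. Each combined state is a pair, one component from each; accept when both components accept.
A 10-state machine:
        0   1  
>  s0   s1  s2 
   s1   s3  s4 
   s2   s5  s6 
   s3   s3  s7 
   s4   s5  s6 
   s5   s3  s4 
   s6   s5  s6 
   s7   s8  s9 
 * s8   s3  s7 
 * s9   s8  s9 
(> = start, * = accepting)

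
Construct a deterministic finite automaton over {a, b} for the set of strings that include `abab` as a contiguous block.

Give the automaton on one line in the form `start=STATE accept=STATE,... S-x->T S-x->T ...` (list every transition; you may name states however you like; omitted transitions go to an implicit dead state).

start=s0 accept=s4 s0-a->s1 s0-b->s0 s1-a->s1 s1-b->s2 s2-a->s3 s2-b->s0 s3-a->s1 s3-b->s4 s4-a->s4 s4-b->s4

Track how much of `abab` has been matched so far: state s0 is no progress, s4 is the absorbing accept state reached once `abab` has occurred. Intermediate states record partial matches; on a mismatch, fall back to the longest reusable overlap.
With 5 states:
        a   b  
>  s0   s1  s0 
   s1   s1  s2 
   s2   s3  s0 
   s3   s1  s4 
 * s4   s4  s4 
(> = start, * = accepting)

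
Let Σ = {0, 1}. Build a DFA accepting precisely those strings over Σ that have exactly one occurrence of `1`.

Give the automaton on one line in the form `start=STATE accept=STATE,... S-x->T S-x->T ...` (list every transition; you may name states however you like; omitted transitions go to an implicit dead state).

Only the number of `1`s matters, and only up to 2. Make a chain s0 → s1 → s2 advanced by each `1` (with s2 absorbing); every other symbol self-loops. The accepting set is {s1}.
3 states suffice.
        0   1  
>  s0   s0  s1 
 * s1   s1  s2 
   s2   s2  s2 
(> = start, * = accepting)

start=s0 accept=s1 s0-0->s0 s0-1->s1 s1-0->s1 s1-1->s2 s2-0->s2 s2-1->s2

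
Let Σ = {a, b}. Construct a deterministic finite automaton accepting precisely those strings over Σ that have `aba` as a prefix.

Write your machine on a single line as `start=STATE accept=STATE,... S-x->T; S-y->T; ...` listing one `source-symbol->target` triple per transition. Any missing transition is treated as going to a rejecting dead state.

start=S0; accept=S3; S0-a->S1; S0-b->S4; S1-a->S4; S1-b->S2; S2-a->S3; S2-b->S4; S3-a->S3; S3-b->S3; S4-a->S4; S4-b->S4

Walk along `aba` while the input agrees: from S0 take `a` to S1, and so on. Any deviation drops to the rejecting sink S4. Once S3 is reached the prefix is confirmed and every continuation is accepted.
5 states suffice.
        a   b  
>  S0   S1  S4 
   S1   S4  S2 
   S2   S3  S4 
 * S3   S3  S3 
   S4   S4  S4 
(> = start, * = accepting)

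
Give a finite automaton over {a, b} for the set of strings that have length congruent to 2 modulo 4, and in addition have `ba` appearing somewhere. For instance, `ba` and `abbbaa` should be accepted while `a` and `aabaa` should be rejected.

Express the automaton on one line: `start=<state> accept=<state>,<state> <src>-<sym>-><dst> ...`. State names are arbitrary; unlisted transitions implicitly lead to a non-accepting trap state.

Run two small machines in parallel and take their product. The first has 4 states tracking the input length modulo 4; the second has 3 states tracking whether and how much of `ba` has been seen. A product state is a pair (one from each), accepting exactly when both do.
          a    b  
>  q0     q1   q2 
   q1     q3   q4 
   q2     q5   q4 
   q3     q6   q7 
   q4     q8   q7 
 * q5     q8   q8 
   q6     q0   q9 
   q7    q10   q9 
   q8    q10  q10 
   q9    q11   q2 
   q10   q11  q11 
   q11    q5   q5 
(> = start, * = accepting)

start=q0 accept=q5 q0-a->q1 q0-b->q2 q1-a->q3 q1-b->q4 q2-a->q5 q2-b->q4 q3-a->q6 q3-b->q7 q4-a->q8 q4-b->q7 q5-a->q8 q5-b->q8 q6-a->q0 q6-b->q9 q7-a->q10 q7-b->q9 q8-a->q10 q8-b->q10 q9-a->q11 q9-b->q2 q10-a->q11 q10-b->q11 q11-a->q5 q11-b->q5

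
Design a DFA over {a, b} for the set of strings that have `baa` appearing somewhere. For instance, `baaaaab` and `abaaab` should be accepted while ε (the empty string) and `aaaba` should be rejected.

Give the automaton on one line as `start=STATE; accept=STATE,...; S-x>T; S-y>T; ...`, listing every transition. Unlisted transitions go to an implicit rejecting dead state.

start=S0; accept=S3; S0-a>S0; S0-b>S1; S1-a>S2; S1-b>S1; S2-a>S3; S2-b>S1; S3-a>S3; S3-b>S3

Track how much of `baa` has been matched so far: state S0 is no progress, S3 is the absorbing accept state reached once `baa` has occurred. Intermediate states record partial matches; on a mismatch, fall back to the longest reusable overlap.
With 4 states:
        a   b  
>  S0   S0  S1 
   S1   S2  S1 
   S2   S3  S1 
 * S3   S3  S3 
(> = start, * = accepting)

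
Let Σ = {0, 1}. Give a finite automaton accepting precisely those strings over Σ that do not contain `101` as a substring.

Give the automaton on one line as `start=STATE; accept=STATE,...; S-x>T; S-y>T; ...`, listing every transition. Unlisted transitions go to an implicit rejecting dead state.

start=A; accept=A,B,C; A-0>A; A-1>B; B-0>C; B-1>B; C-0>A; C-1>D; D-0>D; D-1>D

This is the complement of 'contains `101`'. Use the same substring-matching states — A through D holding how much of `101` has just been matched — but flip the accepting set: everything except the trap D accepts.
       0  1 
>* A   A  B 
 * B   C  B 
 * C   A  D 
   D   D  D 
(> = start, * = accepting)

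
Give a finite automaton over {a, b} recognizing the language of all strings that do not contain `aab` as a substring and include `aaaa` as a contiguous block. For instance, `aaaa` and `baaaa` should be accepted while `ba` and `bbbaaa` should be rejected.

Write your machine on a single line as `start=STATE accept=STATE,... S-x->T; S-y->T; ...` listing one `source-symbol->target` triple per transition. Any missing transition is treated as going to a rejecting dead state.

Handle the two conditions separately and then intersect. The first has 4 states tracking partial matches of the forbidden pattern `aab`; the second has 5 states tracking whether and how much of `aaaa` has been seen. A product state is a pair (one from each), accepting exactly when both do. Minimizing collapses redundant product states.
With 6 states:
        a   b  
>  q0   q1  q0 
   q1   q2  q0 
   q2   q3  q4 
   q3   q5  q4 
   q4   q4  q4 
 * q5   q5  q4 
(> = start, * = accepting)

start=q0; accept=q5; q0-a->q1; q0-b->q0; q1-a->q2; q1-b->q0; q2-a->q3; q2-b->q4; q3-a->q5; q3-b->q4; q4-a->q4; q4-b->q4; q5-a->q5; q5-b->q4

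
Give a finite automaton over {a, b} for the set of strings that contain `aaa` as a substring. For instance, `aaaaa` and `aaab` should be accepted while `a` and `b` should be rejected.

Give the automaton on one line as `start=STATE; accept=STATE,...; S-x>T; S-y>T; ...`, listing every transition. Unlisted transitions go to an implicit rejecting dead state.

States q0..q2 record the length of the longest prefix of `aaa` that matches the current input suffix. Reaching q3 means `aaa` has been seen, and we stay there forever. Accept from q3.
4 states suffice.
        a   b  
>  q0   q1  q0 
   q1   q2  q0 
   q2   q3  q0 
 * q3   q3  q3 
(> = start, * = accepting)

start=q0; accept=q3; q0-a>q1; q0-b>q0; q1-a>q2; q1-b>q0; q2-a>q3; q2-b>q0; q3-a>q3; q3-b>q3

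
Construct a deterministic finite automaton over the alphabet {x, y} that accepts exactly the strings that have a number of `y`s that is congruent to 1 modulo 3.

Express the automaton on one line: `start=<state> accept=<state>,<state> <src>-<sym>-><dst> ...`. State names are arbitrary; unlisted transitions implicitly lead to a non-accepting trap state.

start=q0 accept=q1 q0-x->q0 q0-y->q1 q1-x->q1 q1-y->q2 q2-x->q2 q2-y->q0

The only thing that matters is how many `y`s have appeared, reduced mod 3. Use one state per residue: q0 for 0, …, q2 for 2. Reading `y` moves to the next residue; anything else stays put. q1 is accepting.
A 3-state machine:
        x   y  
>  q0   q0  q1 
 * q1   q1  q2 
   q2   q2  q0 
(> = start, * = accepting)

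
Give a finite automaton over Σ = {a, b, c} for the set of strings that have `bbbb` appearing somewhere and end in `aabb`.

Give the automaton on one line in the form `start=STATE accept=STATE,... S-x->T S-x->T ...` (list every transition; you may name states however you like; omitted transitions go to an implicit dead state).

Build one automaton per condition and run them in lockstep. The first has 5 states tracking whether and how much of `bbbb` has been seen; the second has 5 states tracking how much of the suffix `aabb` has currently been matched. A product state is a pair (one from each), accepting exactly when both do. Minimizing collapses redundant product states.
A 9-state machine:
        a   b   c  
>  q0   q0  q1  q0 
   q1   q0  q2  q0 
   q2   q0  q3  q0 
   q3   q0  q4  q0 
   q4   q5  q4  q4 
   q5   q6  q4  q4 
   q6   q6  q7  q4 
   q7   q5  q8  q4 
 * q8   q5  q4  q4 
(> = start, * = accepting)

start=q0 accept=q8 q0-a->q0 q0-b->q1 q0-c->q0 q1-a->q0 q1-b->q2 q1-c->q0 q2-a->q0 q2-b->q3 q2-c->q0 q3-a->q0 q3-b->q4 q3-c->q0 q4-a->q5 q4-b->q4 q4-c->q4 q5-a->q6 q5-b->q4 q5-c->q4 q6-a->q6 q6-b->q7 q6-c->q4 q7-a->q5 q7-b->q8 q7-c->q4 q8-a->q5 q8-b->q4 q8-c->q4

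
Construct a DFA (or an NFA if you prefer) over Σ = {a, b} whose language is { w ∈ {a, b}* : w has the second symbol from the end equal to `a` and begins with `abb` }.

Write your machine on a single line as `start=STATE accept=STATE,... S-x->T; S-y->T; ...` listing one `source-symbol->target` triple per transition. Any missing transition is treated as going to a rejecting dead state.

Run two small machines in parallel and take their product. The first has 7 states tracking the last 2 symbols read; the second has 5 states tracking whether the input so far still matches the prefix `abb`. A product state is a pair (one from each), accepting exactly when both do.
12 states suffice.
          a    b  
>  q0     q1   q2 
   q1     q3   q4 
   q2     q5   q6 
   q3     q3   q7 
   q4     q5   q8 
   q5     q3   q7 
   q6     q5   q6 
   q7     q5   q6 
   q8     q9   q8 
   q9    q10  q11 
 * q10   q10  q11 
 * q11    q9   q8 
(> = start, * = accepting)

start=q0; accept=q10,q11; q0-a->q1; q0-b->q2; q1-a->q3; q1-b->q4; q2-a->q5; q2-b->q6; q3-a->q3; q3-b->q7; q4-a->q5; q4-b->q8; q5-a->q3; q5-b->q7; q6-a->q5; q6-b->q6; q7-a->q5; q7-b->q6; q8-a->q9; q8-b->q8; q9-a->q10; q9-b->q11; q10-a->q10; q10-b->q11; q11-a->q9; q11-b->q8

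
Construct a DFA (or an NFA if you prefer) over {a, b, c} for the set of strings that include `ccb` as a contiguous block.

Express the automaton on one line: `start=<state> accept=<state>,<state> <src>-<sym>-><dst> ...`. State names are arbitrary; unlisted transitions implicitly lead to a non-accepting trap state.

start=q0 accept=q3 q0-a->q0 q0-b->q0 q0-c->q1 q1-a->q0 q1-b->q0 q1-c->q2 q2-a->q0 q2-b->q3 q2-c->q2 q3-a->q3 q3-b->q3 q3-c->q3

States q0..q2 record the length of the longest prefix of `ccb` that matches the current input suffix. Reaching q3 means `ccb` has been seen, and we stay there forever. Accept from q3.
With 4 states:
        a   b   c  
>  q0   q0  q0  q1 
   q1   q0  q0  q2 
   q2   q0  q3  q2 
 * q3   q3  q3  q3 
(> = start, * = accepting)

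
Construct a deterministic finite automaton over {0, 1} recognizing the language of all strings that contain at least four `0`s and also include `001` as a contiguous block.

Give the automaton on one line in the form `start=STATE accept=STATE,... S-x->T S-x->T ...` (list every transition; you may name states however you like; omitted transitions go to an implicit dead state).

Handle the two conditions separately and then intersect. The first has 6 states tracking the count of `0`s, saturating at 5; the second has 4 states tracking whether and how much of `001` has been seen. A product state is a pair (one from each), accepting exactly when both do. After merging equivalent states the machine shrinks.
A 12-state machine:
          0    1  
>  q0     q1   q0 
   q1     q2   q3 
   q2     q4   q5 
   q3     q6   q3 
   q4     q7   q8 
   q5     q8   q5 
   q6     q4   q9 
   q7     q7  q10 
   q8    q10   q8 
   q9    q11   q9 
 * q10   q10  q10 
   q11    q7   q9 
(> = start, * = accepting)

start=q0 accept=q10 q0-0->q1 q0-1->q0 q1-0->q2 q1-1->q3 q2-0->q4 q2-1->q5 q3-0->q6 q3-1->q3 q4-0->q7 q4-1->q8 q5-0->q8 q5-1->q5 q6-0->q4 q6-1->q9 q7-0->q7 q7-1->q10 q8-0->q10 q8-1->q8 q9-0->q11 q9-1->q9 q10-0->q10 q10-1->q10 q11-0->q7 q11-1->q9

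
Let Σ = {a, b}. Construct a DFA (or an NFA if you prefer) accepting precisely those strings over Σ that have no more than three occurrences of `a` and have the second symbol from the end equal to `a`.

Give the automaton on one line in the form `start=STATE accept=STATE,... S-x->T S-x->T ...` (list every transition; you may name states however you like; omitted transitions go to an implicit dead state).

start=S0 accept=S3,S4,S7,S8,S12 S0-a->S1 S0-b->S2 S1-a->S3 S1-b->S4 S2-a->S5 S2-b->S6 S3-a->S7 S3-b->S8 S4-a->S9 S4-b->S10 S5-a->S3 S5-b->S4 S6-a->S5 S6-b->S6 S7-a->S11 S7-b->S12 S8-a->S13 S8-b->S14 S9-a->S7 S9-b->S8 S10-a->S9 S10-b->S10 S11-a->S11 S11-b->S15 S12-a->S16 S12-b->S17 S13-a->S11 S13-b->S12 S14-a->S13 S14-b->S14 S15-a->S16 S15-b->S18 S16-a->S11 S16-b->S15 S17-a->S16 S17-b->S17 S18-a->S16 S18-b->S18

Run two small machines in parallel and take their product. One (5 states) tracks the count of `a`s, saturating at 4; the other (7 states) tracks the last 2 symbols read. Each combined state is a pair, one component from each; accept when both components accept.
With 19 states:
          a    b  
>  S0     S1   S2 
   S1     S3   S4 
   S2     S5   S6 
 * S3     S7   S8 
 * S4     S9  S10 
   S5     S3   S4 
   S6     S5   S6 
 * S7    S11  S12 
 * S8    S13  S14 
   S9     S7   S8 
   S10    S9  S10 
   S11   S11  S15 
 * S12   S16  S17 
   S13   S11  S12 
   S14   S13  S14 
   S15   S16  S18 
   S16   S11  S15 
   S17   S16  S17 
   S18   S16  S18 
(> = start, * = accepting)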